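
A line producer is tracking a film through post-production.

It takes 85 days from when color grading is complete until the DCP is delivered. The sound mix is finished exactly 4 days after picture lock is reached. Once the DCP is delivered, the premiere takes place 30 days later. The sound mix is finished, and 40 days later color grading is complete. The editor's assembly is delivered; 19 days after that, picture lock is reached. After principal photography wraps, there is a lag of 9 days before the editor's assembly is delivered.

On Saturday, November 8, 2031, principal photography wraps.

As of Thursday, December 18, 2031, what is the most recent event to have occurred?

Principal photography wraps: Nov 8, 2031.
The editor's assembly is delivered: Nov 8, 2031 + 9 days = Nov 17, 2031.
Picture lock is reached: Nov 17, 2031 + 19 days = Dec 6, 2031.
The sound mix is finished: Dec 6, 2031 + 4 days = Dec 10, 2031.
Color grading is complete: Dec 10, 2031 + 40 days = Jan 19, 2032.
The DCP is delivered: Jan 19, 2032 + 85 days = Apr 13, 2032.
The premiere takes place: Apr 13, 2032 + 30 days = May 13, 2032.
Dec 18, 2031 falls between when the sound mix is finished (Dec 10, 2031) and when color grading is complete (Jan 19, 2032).

The sound mix is finished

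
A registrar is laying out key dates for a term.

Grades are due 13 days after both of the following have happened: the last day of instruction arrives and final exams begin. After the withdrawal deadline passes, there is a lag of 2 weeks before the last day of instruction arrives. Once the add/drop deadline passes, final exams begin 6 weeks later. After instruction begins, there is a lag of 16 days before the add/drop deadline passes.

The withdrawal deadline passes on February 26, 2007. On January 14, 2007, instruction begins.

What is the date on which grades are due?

March 26, 2007

The withdrawal deadline passes: Feb 26, 2007.
The last day of instruction arrives: Feb 26, 2007 + 2 weeks = Mar 12, 2007.
Instruction begins: Jan 14, 2007.
The add/drop deadline passes: Jan 14, 2007 + 16 days = Jan 30, 2007.
Final exams begin: Jan 30, 2007 + 6 weeks = Mar 13, 2007.
Both prerequisites met — the last day of instruction arrives (Mar 12, 2007), final exams begin (Mar 13, 2007); the later is Mar 13, 2007.
Grades are due: Mar 13, 2007 + 13 days = Mar 26, 2007.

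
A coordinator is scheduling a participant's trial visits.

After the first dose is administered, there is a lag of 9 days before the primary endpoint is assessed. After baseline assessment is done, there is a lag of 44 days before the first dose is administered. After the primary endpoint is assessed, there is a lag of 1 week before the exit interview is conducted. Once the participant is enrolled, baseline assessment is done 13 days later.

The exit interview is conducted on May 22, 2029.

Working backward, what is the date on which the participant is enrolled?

The exit interview is conducted: May 22, 2029.
The primary endpoint is assessed: May 22, 2029 − 1 week = May 15, 2029.
The first dose is administered: May 15, 2029 − 9 days = May 6, 2029.
Baseline assessment is done: May 6, 2029 − 44 days = Mar 23, 2029.
The participant is enrolled: Mar 23, 2029 − 13 days = Mar 10, 2029.

Mar 10, 2029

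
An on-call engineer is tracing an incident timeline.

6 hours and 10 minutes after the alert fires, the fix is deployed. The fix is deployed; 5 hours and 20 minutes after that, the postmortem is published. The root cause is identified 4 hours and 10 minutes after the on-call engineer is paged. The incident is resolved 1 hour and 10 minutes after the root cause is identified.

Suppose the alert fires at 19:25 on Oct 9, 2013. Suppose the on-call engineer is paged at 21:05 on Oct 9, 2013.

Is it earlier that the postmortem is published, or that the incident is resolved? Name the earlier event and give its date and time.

The incident is resolved — 02:25 on Oct 10, 2013

The alert fires: 19:25 Oct 9, 2013.
The fix is deployed: 19:25 Oct 9, 2013 + 6h10m = 01:35 Oct 10, 2013.
The postmortem is published: 01:35 Oct 10, 2013 + 5h20m = 06:55 Oct 10, 2013.
The on-call engineer is paged: 21:05 Oct 9, 2013.
The root cause is identified: 21:05 Oct 9, 2013 + 4h10m = 01:15 Oct 10, 2013.
The incident is resolved: 01:15 Oct 10, 2013 + 1h10m = 02:25 Oct 10, 2013.
Comparing: the postmortem is published at 06:55 Oct 10, 2013 vs the incident is resolved at 02:25 Oct 10, 2013. Earlier: the incident is resolved.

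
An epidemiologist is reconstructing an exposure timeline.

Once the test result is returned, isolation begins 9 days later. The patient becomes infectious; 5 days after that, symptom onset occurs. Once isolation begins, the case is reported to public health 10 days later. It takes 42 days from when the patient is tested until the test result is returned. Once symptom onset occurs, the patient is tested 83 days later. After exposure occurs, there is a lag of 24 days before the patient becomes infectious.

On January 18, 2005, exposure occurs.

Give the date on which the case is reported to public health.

July 10, 2005

Exposure occurs: Jan 18, 2005.
The patient becomes infectious: Jan 18, 2005 + 24 days = Feb 11, 2005.
Symptom onset occurs: Feb 11, 2005 + 5 days = Feb 16, 2005.
The patient is tested: Feb 16, 2005 + 83 days = May 10, 2005.
The test result is returned: May 10, 2005 + 42 days = Jun 21, 2005.
Isolation begins: Jun 21, 2005 + 9 days = Jun 30, 2005.
The case is reported to public health: Jun 30, 2005 + 10 days = Jul 10, 2005.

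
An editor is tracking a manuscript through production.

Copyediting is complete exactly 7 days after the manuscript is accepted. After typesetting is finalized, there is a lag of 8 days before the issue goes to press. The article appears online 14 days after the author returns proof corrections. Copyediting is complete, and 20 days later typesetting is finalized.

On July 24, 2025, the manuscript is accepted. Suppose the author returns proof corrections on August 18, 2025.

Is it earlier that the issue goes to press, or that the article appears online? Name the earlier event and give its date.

The manuscript is accepted: Jul 24, 2025.
Copyediting is complete: Jul 24, 2025 + 7 days = Jul 31, 2025.
Typesetting is finalized: Jul 31, 2025 + 20 days = Aug 20, 2025.
The issue goes to press: Aug 20, 2025 + 8 days = Aug 28, 2025.
The author returns proof corrections: Aug 18, 2025.
The article appears online: Aug 18, 2025 + 14 days = Sep 1, 2025.
Comparing: the issue goes to press on Aug 28, 2025 vs the article appears online on Sep 1, 2025. Earlier: the issue goes to press.

The issue goes to press — August 28, 2025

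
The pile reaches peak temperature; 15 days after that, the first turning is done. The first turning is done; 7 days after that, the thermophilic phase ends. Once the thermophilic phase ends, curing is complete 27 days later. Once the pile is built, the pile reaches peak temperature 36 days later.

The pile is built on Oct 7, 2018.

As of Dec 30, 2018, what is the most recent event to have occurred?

The pile is built: Oct 7, 2018.
The pile reaches peak temperature: Oct 7, 2018 + 36 days = Nov 12, 2018.
The first turning is done: Nov 12, 2018 + 15 days = Nov 27, 2018.
The thermophilic phase ends: Nov 27, 2018 + 7 days = Dec 4, 2018.
Curing is complete: Dec 4, 2018 + 27 days = Dec 31, 2018.
Dec 30, 2018 falls between when the thermophilic phase ends (Dec 4, 2018) and when curing is complete (Dec 31, 2018).

The thermophilic phase ends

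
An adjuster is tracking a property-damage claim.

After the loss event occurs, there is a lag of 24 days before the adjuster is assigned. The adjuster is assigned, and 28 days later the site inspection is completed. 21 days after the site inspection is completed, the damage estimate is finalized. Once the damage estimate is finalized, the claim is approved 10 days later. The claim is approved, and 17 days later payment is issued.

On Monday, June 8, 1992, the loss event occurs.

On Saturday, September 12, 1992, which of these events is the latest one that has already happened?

The loss event occurs: Jun 8, 1992.
The adjuster is assigned: Jun 8, 1992 + 24 days = Jul 2, 1992.
The site inspection is completed: Jul 2, 1992 + 28 days = Jul 30, 1992.
The damage estimate is finalized: Jul 30, 1992 + 21 days = Aug 20, 1992.
The claim is approved: Aug 20, 1992 + 10 days = Aug 30, 1992.
Payment is issued: Aug 30, 1992 + 17 days = Sep 16, 1992.
Sep 12, 1992 falls between when the claim is approved (Aug 30, 1992) and when payment is issued (Sep 16, 1992).

The claim is approved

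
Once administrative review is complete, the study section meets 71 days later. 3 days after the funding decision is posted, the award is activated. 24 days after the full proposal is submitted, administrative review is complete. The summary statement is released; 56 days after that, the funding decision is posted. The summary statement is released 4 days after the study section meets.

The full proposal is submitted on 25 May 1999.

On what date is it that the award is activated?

The full proposal is submitted: May 25, 1999.
Administrative review is complete: May 25, 1999 + 24 days = Jun 18, 1999.
The study section meets: Jun 18, 1999 + 71 days = Aug 28, 1999.
The summary statement is released: Aug 28, 1999 + 4 days = Sep 1, 1999.
The funding decision is posted: Sep 1, 1999 + 56 days = Oct 27, 1999.
The award is activated: Oct 27, 1999 + 3 days = Oct 30, 1999.

30 October 1999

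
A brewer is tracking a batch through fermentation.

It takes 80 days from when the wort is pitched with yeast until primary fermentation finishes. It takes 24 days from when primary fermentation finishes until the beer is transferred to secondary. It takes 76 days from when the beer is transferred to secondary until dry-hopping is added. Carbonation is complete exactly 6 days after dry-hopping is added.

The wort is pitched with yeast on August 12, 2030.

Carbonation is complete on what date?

February 14, 2031

The wort is pitched with yeast: Aug 12, 2030.
Primary fermentation finishes: Aug 12, 2030 + 80 days = Oct 31, 2030.
The beer is transferred to secondary: Oct 31, 2030 + 24 days = Nov 24, 2030.
Dry-hopping is added: Nov 24, 2030 + 76 days = Feb 8, 2031.
Carbonation is complete: Feb 8, 2031 + 6 days = Feb 14, 2031.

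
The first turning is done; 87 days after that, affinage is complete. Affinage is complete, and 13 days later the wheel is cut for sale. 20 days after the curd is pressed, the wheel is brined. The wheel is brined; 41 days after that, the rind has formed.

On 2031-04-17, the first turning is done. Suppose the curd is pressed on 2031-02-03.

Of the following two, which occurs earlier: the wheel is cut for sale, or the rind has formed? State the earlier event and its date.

The first turning is done: Apr 17, 2031.
Affinage is complete: Apr 17, 2031 + 87 days = Jul 13, 2031.
The wheel is cut for sale: Jul 13, 2031 + 13 days = Jul 26, 2031.
The curd is pressed: Feb 3, 2031.
The wheel is brined: Feb 3, 2031 + 20 days = Feb 23, 2031.
The rind has formed: Feb 23, 2031 + 41 days = Apr 5, 2031.
Comparing: the wheel is cut for sale on Jul 26, 2031 vs the rind has formed on Apr 5, 2031. Earlier: the rind has formed.

The rind has formed — 2031-04-05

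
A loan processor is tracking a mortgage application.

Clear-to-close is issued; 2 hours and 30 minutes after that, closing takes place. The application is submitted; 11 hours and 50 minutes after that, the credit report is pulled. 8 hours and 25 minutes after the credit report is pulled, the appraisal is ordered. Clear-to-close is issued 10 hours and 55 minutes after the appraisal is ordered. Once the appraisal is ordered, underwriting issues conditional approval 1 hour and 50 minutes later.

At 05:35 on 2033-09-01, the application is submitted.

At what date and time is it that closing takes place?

15:15 on 2033-09-02

The application is submitted: 05:35 Sep 1, 2033.
The credit report is pulled: 05:35 Sep 1, 2033 + 11h50m = 17:25 Sep 1, 2033.
The appraisal is ordered: 17:25 Sep 1, 2033 + 8h25m = 01:50 Sep 2, 2033.
Clear-to-close is issued: 01:50 Sep 2, 2033 + 10h55m = 12:45 Sep 2, 2033.
Closing takes place: 12:45 Sep 2, 2033 + 2h30m = 15:15 Sep 2, 2033.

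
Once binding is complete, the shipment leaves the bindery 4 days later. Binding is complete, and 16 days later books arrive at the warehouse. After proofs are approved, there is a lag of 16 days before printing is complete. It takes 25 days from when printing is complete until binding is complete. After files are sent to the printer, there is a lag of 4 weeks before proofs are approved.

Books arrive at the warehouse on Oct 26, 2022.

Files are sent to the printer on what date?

Books arrive at the warehouse: Oct 26, 2022.
Binding is complete: Oct 26, 2022 − 16 days = Oct 10, 2022.
Printing is complete: Oct 10, 2022 − 25 days = Sep 15, 2022.
Proofs are approved: Sep 15, 2022 − 16 days = Aug 30, 2022.
Files are sent to the printer: Aug 30, 2022 − 4 weeks = Aug 2, 2022.

Aug 2, 2022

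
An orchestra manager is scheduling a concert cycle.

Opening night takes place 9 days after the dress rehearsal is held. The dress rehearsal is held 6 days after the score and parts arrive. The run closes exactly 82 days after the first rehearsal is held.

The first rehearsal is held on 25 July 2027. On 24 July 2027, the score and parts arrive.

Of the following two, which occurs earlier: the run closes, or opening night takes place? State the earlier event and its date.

The first rehearsal is held: Jul 25, 2027.
The run closes: Jul 25, 2027 + 82 days = Oct 15, 2027.
The score and parts arrive: Jul 24, 2027.
The dress rehearsal is held: Jul 24, 2027 + 6 days = Jul 30, 2027.
Opening night takes place: Jul 30, 2027 + 9 days = Aug 8, 2027.
Comparing: the run closes on Oct 15, 2027 vs opening night takes place on Aug 8, 2027. Earlier: opening night takes place.

Opening night takes place — 8 August 2027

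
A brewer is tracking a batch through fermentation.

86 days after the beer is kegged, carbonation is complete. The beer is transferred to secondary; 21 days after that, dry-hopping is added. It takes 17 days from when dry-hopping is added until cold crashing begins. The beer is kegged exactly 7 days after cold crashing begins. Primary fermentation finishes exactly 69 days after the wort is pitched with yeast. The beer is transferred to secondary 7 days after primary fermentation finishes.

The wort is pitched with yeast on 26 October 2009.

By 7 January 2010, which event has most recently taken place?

The wort is pitched with yeast: Oct 26, 2009.
Primary fermentation finishes: Oct 26, 2009 + 69 days = Jan 3, 2010.
The beer is transferred to secondary: Jan 3, 2010 + 7 days = Jan 10, 2010.
Dry-hopping is added: Jan 10, 2010 + 21 days = Jan 31, 2010.
Cold crashing begins: Jan 31, 2010 + 17 days = Feb 17, 2010.
The beer is kegged: Feb 17, 2010 + 7 days = Feb 24, 2010.
Carbonation is complete: Feb 24, 2010 + 86 days = May 21, 2010.
Jan 7, 2010 falls between when primary fermentation finishes (Jan 3, 2010) and when the beer is transferred to secondary (Jan 10, 2010).

Primary fermentation finishes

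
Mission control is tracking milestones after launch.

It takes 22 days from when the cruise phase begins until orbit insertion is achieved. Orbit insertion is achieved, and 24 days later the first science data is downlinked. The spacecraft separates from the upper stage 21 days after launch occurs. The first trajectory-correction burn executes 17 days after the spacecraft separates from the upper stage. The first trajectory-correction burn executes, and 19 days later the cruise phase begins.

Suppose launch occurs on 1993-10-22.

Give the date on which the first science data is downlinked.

Launch occurs: Oct 22, 1993.
The spacecraft separates from the upper stage: Oct 22, 1993 + 21 days = Nov 12, 1993.
The first trajectory-correction burn executes: Nov 12, 1993 + 17 days = Nov 29, 1993.
The cruise phase begins: Nov 29, 1993 + 19 days = Dec 18, 1993.
Orbit insertion is achieved: Dec 18, 1993 + 22 days = Jan 9, 1994.
The first science data is downlinked: Jan 9, 1994 + 24 days = Feb 2, 1994.

1994-02-02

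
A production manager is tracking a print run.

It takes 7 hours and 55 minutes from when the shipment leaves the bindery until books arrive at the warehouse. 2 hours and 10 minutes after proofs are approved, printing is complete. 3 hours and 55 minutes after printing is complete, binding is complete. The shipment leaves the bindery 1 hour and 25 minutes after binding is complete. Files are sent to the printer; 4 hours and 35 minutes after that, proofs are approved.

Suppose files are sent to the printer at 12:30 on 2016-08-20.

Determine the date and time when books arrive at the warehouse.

Files are sent to the printer: 12:30 Aug 20, 2016.
Proofs are approved: 12:30 Aug 20, 2016 + 4h35m = 17:05 Aug 20, 2016.
Printing is complete: 17:05 Aug 20, 2016 + 2h10m = 19:15 Aug 20, 2016.
Binding is complete: 19:15 Aug 20, 2016 + 3h55m = 23:10 Aug 20, 2016.
The shipment leaves the bindery: 23:10 Aug 20, 2016 + 1h25m = 00:35 Aug 21, 2016.
Books arrive at the warehouse: 00:35 Aug 21, 2016 + 7h55m = 08:30 Aug 21, 2016.

08:30 on 2016-08-21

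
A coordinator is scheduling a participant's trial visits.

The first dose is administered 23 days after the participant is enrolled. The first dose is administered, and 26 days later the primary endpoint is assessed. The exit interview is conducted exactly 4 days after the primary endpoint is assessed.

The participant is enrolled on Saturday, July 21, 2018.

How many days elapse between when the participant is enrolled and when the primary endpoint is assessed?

49 days

Causal path: the participant is enrolled → the first dose is administered → the primary endpoint is assessed.
Total delay along the path: 23 + 26 = 49 days.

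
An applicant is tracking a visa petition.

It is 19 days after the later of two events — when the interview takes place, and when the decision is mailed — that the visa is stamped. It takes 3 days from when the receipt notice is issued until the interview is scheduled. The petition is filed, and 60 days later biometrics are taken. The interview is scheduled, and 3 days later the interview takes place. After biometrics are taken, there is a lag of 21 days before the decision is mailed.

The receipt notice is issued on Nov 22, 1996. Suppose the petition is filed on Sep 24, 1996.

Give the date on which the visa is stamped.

Jan 2, 1997

The receipt notice is issued: Nov 22, 1996.
The interview is scheduled: Nov 22, 1996 + 3 days = Nov 25, 1996.
The interview takes place: Nov 25, 1996 + 3 days = Nov 28, 1996.
The petition is filed: Sep 24, 1996.
Biometrics are taken: Sep 24, 1996 + 60 days = Nov 23, 1996.
The decision is mailed: Nov 23, 1996 + 21 days = Dec 14, 1996.
Both prerequisites met — the interview takes place (Nov 28, 1996), the decision is mailed (Dec 14, 1996); the later is Dec 14, 1996.
The visa is stamped: Dec 14, 1996 + 19 days = Jan 2, 1997.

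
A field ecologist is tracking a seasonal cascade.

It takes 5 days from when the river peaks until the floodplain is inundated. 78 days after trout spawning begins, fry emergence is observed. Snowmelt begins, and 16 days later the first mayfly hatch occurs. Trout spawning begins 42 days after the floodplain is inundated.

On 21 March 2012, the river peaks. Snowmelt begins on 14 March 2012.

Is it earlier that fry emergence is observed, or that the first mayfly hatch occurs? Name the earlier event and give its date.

The first mayfly hatch occurs — 30 March 2012

The river peaks: Mar 21, 2012.
The floodplain is inundated: Mar 21, 2012 + 5 days = Mar 26, 2012.
Trout spawning begins: Mar 26, 2012 + 42 days = May 7, 2012.
Fry emergence is observed: May 7, 2012 + 78 days = Jul 24, 2012.
Snowmelt begins: Mar 14, 2012.
The first mayfly hatch occurs: Mar 14, 2012 + 16 days = Mar 30, 2012.
Comparing: fry emergence is observed on Jul 24, 2012 vs the first mayfly hatch occurs on Mar 30, 2012. Earlier: the first mayfly hatch occurs.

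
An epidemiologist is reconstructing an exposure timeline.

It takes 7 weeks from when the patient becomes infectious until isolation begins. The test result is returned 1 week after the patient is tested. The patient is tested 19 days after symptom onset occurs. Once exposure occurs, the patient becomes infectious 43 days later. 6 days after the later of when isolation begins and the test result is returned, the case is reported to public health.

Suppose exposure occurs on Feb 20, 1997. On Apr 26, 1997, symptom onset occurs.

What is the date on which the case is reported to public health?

May 29, 1997

Exposure occurs: Feb 20, 1997.
The patient becomes infectious: Feb 20, 1997 + 43 days = Apr 4, 1997.
Isolation begins: Apr 4, 1997 + 7 weeks = May 23, 1997.
Symptom onset occurs: Apr 26, 1997.
The patient is tested: Apr 26, 1997 + 19 days = May 15, 1997.
The test result is returned: May 15, 1997 + 1 week = May 22, 1997.
Both prerequisites met — isolation begins (May 23, 1997), the test result is returned (May 22, 1997); the later is May 23, 1997.
The case is reported to public health: May 23, 1997 + 6 days = May 29, 1997.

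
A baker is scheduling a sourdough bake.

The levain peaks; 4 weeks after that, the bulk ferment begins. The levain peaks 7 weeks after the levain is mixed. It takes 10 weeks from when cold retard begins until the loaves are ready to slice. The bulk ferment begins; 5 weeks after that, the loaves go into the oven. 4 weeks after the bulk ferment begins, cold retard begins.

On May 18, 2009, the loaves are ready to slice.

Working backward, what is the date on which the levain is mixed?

November 24, 2008

The loaves are ready to slice: May 18, 2009.
Cold retard begins: May 18, 2009 − 10 weeks = Mar 9, 2009.
The bulk ferment begins: Mar 9, 2009 − 4 weeks = Feb 9, 2009.
The levain peaks: Feb 9, 2009 − 4 weeks = Jan 12, 2009.
The levain is mixed: Jan 12, 2009 − 7 weeks = Nov 24, 2008.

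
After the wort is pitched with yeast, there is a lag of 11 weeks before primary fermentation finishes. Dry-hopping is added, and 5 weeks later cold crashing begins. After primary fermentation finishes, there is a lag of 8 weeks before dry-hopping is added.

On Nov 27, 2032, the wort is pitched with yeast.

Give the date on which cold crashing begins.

The wort is pitched with yeast: Nov 27, 2032.
Primary fermentation finishes: Nov 27, 2032 + 11 weeks = Feb 12, 2033.
Dry-hopping is added: Feb 12, 2033 + 8 weeks = Apr 9, 2033.
Cold crashing begins: Apr 9, 2033 + 5 weeks = May 14, 2033.

May 14, 2033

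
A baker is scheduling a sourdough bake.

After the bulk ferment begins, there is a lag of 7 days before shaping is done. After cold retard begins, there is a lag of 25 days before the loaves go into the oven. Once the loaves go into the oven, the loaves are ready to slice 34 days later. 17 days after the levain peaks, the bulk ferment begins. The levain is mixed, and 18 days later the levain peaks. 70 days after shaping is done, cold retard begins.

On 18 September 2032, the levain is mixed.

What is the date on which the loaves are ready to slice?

The levain is mixed: Sep 18, 2032.
The levain peaks: Sep 18, 2032 + 18 days = Oct 6, 2032.
The bulk ferment begins: Oct 6, 2032 + 17 days = Oct 23, 2032.
Shaping is done: Oct 23, 2032 + 7 days = Oct 30, 2032.
Cold retard begins: Oct 30, 2032 + 70 days = Jan 8, 2033.
The loaves go into the oven: Jan 8, 2033 + 25 days = Feb 2, 2033.
The loaves are ready to slice: Feb 2, 2033 + 34 days = Mar 8, 2033.

8 March 2033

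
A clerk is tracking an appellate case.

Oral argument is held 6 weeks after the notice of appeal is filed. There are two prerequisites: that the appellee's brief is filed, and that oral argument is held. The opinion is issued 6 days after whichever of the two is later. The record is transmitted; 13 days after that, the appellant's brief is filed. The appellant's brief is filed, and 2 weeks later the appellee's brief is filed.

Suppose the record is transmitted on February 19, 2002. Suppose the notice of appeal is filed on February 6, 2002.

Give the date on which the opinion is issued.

The record is transmitted: Feb 19, 2002.
The appellant's brief is filed: Feb 19, 2002 + 13 days = Mar 4, 2002.
The appellee's brief is filed: Mar 4, 2002 + 2 weeks = Mar 18, 2002.
The notice of appeal is filed: Feb 6, 2002.
Oral argument is held: Feb 6, 2002 + 6 weeks = Mar 20, 2002.
Both prerequisites met — the appellee's brief is filed (Mar 18, 2002), oral argument is held (Mar 20, 2002); the later is Mar 20, 2002.
The opinion is issued: Mar 20, 2002 + 6 days = Mar 26, 2002.

March 26, 2002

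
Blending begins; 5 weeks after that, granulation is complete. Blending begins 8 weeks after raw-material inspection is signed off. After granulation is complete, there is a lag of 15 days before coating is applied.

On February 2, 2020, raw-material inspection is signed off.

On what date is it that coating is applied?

Raw-material inspection is signed off: Feb 2, 2020.
Blending begins: Feb 2, 2020 + 8 weeks = Mar 29, 2020.
Granulation is complete: Mar 29, 2020 + 5 weeks = May 3, 2020.
Coating is applied: May 3, 2020 + 15 days = May 18, 2020.

May 18, 2020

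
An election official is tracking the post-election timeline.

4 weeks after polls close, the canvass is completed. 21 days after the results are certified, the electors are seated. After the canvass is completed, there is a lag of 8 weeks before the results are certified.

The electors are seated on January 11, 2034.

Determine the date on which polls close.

September 28, 2033

The electors are seated: Jan 11, 2034.
The results are certified: Jan 11, 2034 − 21 days = Dec 21, 2033.
The canvass is completed: Dec 21, 2033 − 8 weeks = Oct 26, 2033.
Polls close: Oct 26, 2033 − 4 weeks = Sep 28, 2033.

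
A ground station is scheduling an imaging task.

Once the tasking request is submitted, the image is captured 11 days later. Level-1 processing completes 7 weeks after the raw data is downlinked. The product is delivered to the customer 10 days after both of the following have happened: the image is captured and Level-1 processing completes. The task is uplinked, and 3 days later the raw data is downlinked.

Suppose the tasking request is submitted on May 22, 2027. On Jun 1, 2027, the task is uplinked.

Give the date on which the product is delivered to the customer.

Aug 2, 2027

The tasking request is submitted: May 22, 2027.
The image is captured: May 22, 2027 + 11 days = Jun 2, 2027.
The task is uplinked: Jun 1, 2027.
The raw data is downlinked: Jun 1, 2027 + 3 days = Jun 4, 2027.
Level-1 processing completes: Jun 4, 2027 + 7 weeks = Jul 23, 2027.
Both prerequisites met — the image is captured (Jun 2, 2027), Level-1 processing completes (Jul 23, 2027); the later is Jul 23, 2027.
The product is delivered to the customer: Jul 23, 2027 + 10 days = Aug 2, 2027.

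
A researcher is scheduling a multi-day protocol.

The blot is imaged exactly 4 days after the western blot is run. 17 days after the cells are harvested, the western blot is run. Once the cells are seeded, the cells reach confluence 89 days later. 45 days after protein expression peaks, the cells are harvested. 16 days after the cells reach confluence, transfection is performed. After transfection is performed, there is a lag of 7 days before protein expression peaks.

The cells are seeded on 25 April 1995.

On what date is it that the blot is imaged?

20 October 1995

The cells are seeded: Apr 25, 1995.
The cells reach confluence: Apr 25, 1995 + 89 days = Jul 23, 1995.
Transfection is performed: Jul 23, 1995 + 16 days = Aug 8, 1995.
Protein expression peaks: Aug 8, 1995 + 7 days = Aug 15, 1995.
The cells are harvested: Aug 15, 1995 + 45 days = Sep 29, 1995.
The western blot is run: Sep 29, 1995 + 17 days = Oct 16, 1995.
The blot is imaged: Oct 16, 1995 + 4 days = Oct 20, 1995.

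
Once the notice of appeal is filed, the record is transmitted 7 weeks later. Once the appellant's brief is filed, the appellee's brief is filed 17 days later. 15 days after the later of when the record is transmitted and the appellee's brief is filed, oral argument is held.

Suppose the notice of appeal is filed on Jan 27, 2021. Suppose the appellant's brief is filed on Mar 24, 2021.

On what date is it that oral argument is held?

The notice of appeal is filed: Jan 27, 2021.
The record is transmitted: Jan 27, 2021 + 7 weeks = Mar 17, 2021.
The appellant's brief is filed: Mar 24, 2021.
The appellee's brief is filed: Mar 24, 2021 + 17 days = Apr 10, 2021.
Both prerequisites met — the record is transmitted (Mar 17, 2021), the appellee's brief is filed (Apr 10, 2021); the later is Apr 10, 2021.
Oral argument is held: Apr 10, 2021 + 15 days = Apr 25, 2021.

Apr 25, 2021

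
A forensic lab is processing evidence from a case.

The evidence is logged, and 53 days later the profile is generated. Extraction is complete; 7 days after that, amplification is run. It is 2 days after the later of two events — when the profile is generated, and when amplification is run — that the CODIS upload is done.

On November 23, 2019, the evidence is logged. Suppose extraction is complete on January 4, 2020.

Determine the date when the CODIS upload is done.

The evidence is logged: Nov 23, 2019.
The profile is generated: Nov 23, 2019 + 53 days = Jan 15, 2020.
Extraction is complete: Jan 4, 2020.
Amplification is run: Jan 4, 2020 + 7 days = Jan 11, 2020.
Both prerequisites met — the profile is generated (Jan 15, 2020), amplification is run (Jan 11, 2020); the later is Jan 15, 2020.
The CODIS upload is done: Jan 15, 2020 + 2 days = Jan 17, 2020.

January 17, 2020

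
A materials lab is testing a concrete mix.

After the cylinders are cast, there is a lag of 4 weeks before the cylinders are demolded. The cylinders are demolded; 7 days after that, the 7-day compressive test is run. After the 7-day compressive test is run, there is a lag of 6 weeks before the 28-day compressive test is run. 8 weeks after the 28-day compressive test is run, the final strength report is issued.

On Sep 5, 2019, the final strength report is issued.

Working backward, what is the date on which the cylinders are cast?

Apr 25, 2019

The final strength report is issued: Sep 5, 2019.
The 28-day compressive test is run: Sep 5, 2019 − 8 weeks = Jul 11, 2019.
The 7-day compressive test is run: Jul 11, 2019 − 6 weeks = May 30, 2019.
The cylinders are demolded: May 30, 2019 − 7 days = May 23, 2019.
The cylinders are cast: May 23, 2019 − 4 weeks = Apr 25, 2019.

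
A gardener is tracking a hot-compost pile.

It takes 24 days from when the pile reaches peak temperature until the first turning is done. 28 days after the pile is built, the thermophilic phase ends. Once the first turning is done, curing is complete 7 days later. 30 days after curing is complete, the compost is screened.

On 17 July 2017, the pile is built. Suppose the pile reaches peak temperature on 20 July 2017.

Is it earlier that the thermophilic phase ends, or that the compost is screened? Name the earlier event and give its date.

The thermophilic phase ends — 14 August 2017

The pile is built: Jul 17, 2017.
The thermophilic phase ends: Jul 17, 2017 + 28 days = Aug 14, 2017.
The pile reaches peak temperature: Jul 20, 2017.
The first turning is done: Jul 20, 2017 + 24 days = Aug 13, 2017.
Curing is complete: Aug 13, 2017 + 7 days = Aug 20, 2017.
The compost is screened: Aug 20, 2017 + 30 days = Sep 19, 2017.
Comparing: the thermophilic phase ends on Aug 14, 2017 vs the compost is screened on Sep 19, 2017. Earlier: the thermophilic phase ends.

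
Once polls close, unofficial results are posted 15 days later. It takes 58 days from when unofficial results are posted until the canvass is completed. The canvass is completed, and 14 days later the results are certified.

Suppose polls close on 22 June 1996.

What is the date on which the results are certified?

Polls close: Jun 22, 1996.
Unofficial results are posted: Jun 22, 1996 + 15 days = Jul 7, 1996.
The canvass is completed: Jul 7, 1996 + 58 days = Sep 3, 1996.
The results are certified: Sep 3, 1996 + 14 days = Sep 17, 1996.

17 September 1996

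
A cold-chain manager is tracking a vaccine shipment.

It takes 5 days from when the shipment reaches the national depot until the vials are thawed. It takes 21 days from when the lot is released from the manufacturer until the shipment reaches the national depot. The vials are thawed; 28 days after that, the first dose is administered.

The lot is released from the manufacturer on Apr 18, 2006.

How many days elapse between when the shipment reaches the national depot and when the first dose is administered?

Causal path: the shipment reaches the national depot → the vials are thawed → the first dose is administered.
Total delay along the path: 5 + 28 = 33 days.

33 days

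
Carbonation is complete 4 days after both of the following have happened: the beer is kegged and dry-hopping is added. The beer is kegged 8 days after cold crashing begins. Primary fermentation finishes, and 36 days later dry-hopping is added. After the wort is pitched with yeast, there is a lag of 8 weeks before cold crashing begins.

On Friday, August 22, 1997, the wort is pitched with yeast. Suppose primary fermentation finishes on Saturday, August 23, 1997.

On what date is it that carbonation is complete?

Wednesday, October 29, 1997

The wort is pitched with yeast: Aug 22, 1997.
Cold crashing begins: Aug 22, 1997 + 8 weeks = Oct 17, 1997.
The beer is kegged: Oct 17, 1997 + 8 days = Oct 25, 1997.
Primary fermentation finishes: Aug 23, 1997.
Dry-hopping is added: Aug 23, 1997 + 36 days = Sep 28, 1997.
Both prerequisites met — the beer is kegged (Oct 25, 1997), dry-hopping is added (Sep 28, 1997); the later is Oct 25, 1997.
Carbonation is complete: Oct 25, 1997 + 4 days = Oct 29, 1997.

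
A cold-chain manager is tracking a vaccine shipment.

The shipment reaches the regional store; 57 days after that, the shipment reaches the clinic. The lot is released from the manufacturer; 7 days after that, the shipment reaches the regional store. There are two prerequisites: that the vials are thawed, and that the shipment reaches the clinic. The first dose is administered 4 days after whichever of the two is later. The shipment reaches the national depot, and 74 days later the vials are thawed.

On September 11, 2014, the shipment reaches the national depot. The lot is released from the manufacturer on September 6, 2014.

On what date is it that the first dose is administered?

The shipment reaches the national depot: Sep 11, 2014.
The vials are thawed: Sep 11, 2014 + 74 days = Nov 24, 2014.
The lot is released from the manufacturer: Sep 6, 2014.
The shipment reaches the regional store: Sep 6, 2014 + 7 days = Sep 13, 2014.
The shipment reaches the clinic: Sep 13, 2014 + 57 days = Nov 9, 2014.
Both prerequisites met — the vials are thawed (Nov 24, 2014), the shipment reaches the clinic (Nov 9, 2014); the later is Nov 24, 2014.
The first dose is administered: Nov 24, 2014 + 4 days = Nov 28, 2014.

November 28, 2014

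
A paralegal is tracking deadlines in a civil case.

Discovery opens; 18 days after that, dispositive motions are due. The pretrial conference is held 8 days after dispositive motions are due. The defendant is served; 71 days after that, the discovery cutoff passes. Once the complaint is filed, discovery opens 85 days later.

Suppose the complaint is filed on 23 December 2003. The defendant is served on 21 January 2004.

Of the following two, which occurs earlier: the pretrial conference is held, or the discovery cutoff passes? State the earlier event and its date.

The discovery cutoff passes — 1 April 2004

The complaint is filed: Dec 23, 2003.
Discovery opens: Dec 23, 2003 + 85 days = Mar 17, 2004.
Dispositive motions are due: Mar 17, 2004 + 18 days = Apr 4, 2004.
The pretrial conference is held: Apr 4, 2004 + 8 days = Apr 12, 2004.
The defendant is served: Jan 21, 2004.
The discovery cutoff passes: Jan 21, 2004 + 71 days = Apr 1, 2004.
Comparing: the pretrial conference is held on Apr 12, 2004 vs the discovery cutoff passes on Apr 1, 2004. Earlier: the discovery cutoff passes.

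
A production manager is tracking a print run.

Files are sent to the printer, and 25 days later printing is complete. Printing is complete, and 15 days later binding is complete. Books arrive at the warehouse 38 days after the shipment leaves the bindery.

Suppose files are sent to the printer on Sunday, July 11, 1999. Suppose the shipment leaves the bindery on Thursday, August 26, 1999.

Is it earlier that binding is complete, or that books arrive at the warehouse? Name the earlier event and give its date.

Binding is complete — Friday, August 20, 1999

Files are sent to the printer: Jul 11, 1999.
Printing is complete: Jul 11, 1999 + 25 days = Aug 5, 1999.
Binding is complete: Aug 5, 1999 + 15 days = Aug 20, 1999.
The shipment leaves the bindery: Aug 26, 1999.
Books arrive at the warehouse: Aug 26, 1999 + 38 days = Oct 3, 1999.
Comparing: binding is complete on Aug 20, 1999 vs books arrive at the warehouse on Oct 3, 1999. Earlier: binding is complete.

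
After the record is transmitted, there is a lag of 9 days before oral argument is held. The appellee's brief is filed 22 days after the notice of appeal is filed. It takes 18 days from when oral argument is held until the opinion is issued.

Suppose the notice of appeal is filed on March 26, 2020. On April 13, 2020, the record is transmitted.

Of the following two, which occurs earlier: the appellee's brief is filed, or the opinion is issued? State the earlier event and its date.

The appellee's brief is filed — April 17, 2020

The notice of appeal is filed: Mar 26, 2020.
The appellee's brief is filed: Mar 26, 2020 + 22 days = Apr 17, 2020.
The record is transmitted: Apr 13, 2020.
Oral argument is held: Apr 13, 2020 + 9 days = Apr 22, 2020.
The opinion is issued: Apr 22, 2020 + 18 days = May 10, 2020.
Comparing: the appellee's brief is filed on Apr 17, 2020 vs the opinion is issued on May 10, 2020. Earlier: the appellee's brief is filed.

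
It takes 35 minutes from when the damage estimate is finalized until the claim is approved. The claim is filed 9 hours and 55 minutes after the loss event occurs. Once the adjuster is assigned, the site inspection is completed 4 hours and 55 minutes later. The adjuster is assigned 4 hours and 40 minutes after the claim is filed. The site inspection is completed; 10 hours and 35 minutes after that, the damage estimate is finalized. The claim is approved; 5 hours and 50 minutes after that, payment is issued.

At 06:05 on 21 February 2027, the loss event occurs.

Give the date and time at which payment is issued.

18:35 on 22 February 2027

The loss event occurs: 06:05 Feb 21, 2027.
The claim is filed: 06:05 Feb 21, 2027 + 9h55m = 16:00 Feb 21, 2027.
The adjuster is assigned: 16:00 Feb 21, 2027 + 4h40m = 20:40 Feb 21, 2027.
The site inspection is completed: 20:40 Feb 21, 2027 + 4h55m = 01:35 Feb 22, 2027.
The damage estimate is finalized: 01:35 Feb 22, 2027 + 10h35m = 12:10 Feb 22, 2027.
The claim is approved: 12:10 Feb 22, 2027 + 35m = 12:45 Feb 22, 2027.
Payment is issued: 12:45 Feb 22, 2027 + 5h50m = 18:35 Feb 22, 2027.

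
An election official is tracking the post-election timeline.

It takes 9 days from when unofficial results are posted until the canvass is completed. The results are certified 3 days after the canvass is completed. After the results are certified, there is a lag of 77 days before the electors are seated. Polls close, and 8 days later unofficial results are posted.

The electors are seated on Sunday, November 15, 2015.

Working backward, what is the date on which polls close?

The electors are seated: Nov 15, 2015.
The results are certified: Nov 15, 2015 − 77 days = Aug 30, 2015.
The canvass is completed: Aug 30, 2015 − 3 days = Aug 27, 2015.
Unofficial results are posted: Aug 27, 2015 − 9 days = Aug 18, 2015.
Polls close: Aug 18, 2015 − 8 days = Aug 10, 2015.

Monday, August 10, 2015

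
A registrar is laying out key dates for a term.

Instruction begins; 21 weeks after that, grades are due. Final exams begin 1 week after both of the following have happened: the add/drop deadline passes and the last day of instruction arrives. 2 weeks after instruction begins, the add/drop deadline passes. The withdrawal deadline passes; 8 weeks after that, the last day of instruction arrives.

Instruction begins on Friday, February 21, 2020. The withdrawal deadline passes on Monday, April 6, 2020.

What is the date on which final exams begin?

Instruction begins: Feb 21, 2020.
The add/drop deadline passes: Feb 21, 2020 + 2 weeks = Mar 6, 2020.
The withdrawal deadline passes: Apr 6, 2020.
The last day of instruction arrives: Apr 6, 2020 + 8 weeks = Jun 1, 2020.
Both prerequisites met — the add/drop deadline passes (Mar 6, 2020), the last day of instruction arrives (Jun 1, 2020); the later is Jun 1, 2020.
Final exams begin: Jun 1, 2020 + 1 week = Jun 8, 2020.

Monday, June 8, 2020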